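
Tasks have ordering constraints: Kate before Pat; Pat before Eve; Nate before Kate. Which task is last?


Constraints: Kate before Pat; Pat before Eve; Nate before Kate
The last task can have nothing scheduled after it, so it must never appear on the left of a 'before'.
Tasks appearing before some other task: Kate, Pat, Nate.
The only task not in that list is Eve → it is last.

Eve


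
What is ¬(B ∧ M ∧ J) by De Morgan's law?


De Morgan's law: ¬(P ∧ Q ∧ R) ≡ ¬P ∨ ¬Q ∨ ¬R
¬(B ∧ M ∧ J) = ¬B ∨ ¬M ∨ ¬J

¬B ∨ ¬M ∨ ¬J


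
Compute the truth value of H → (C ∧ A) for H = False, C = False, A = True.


H = False, C = False, A = True
Step 1: C ∧ A = False AND True = False
Step 2: H → (False): false only when H=True and consequent=False.
Result: True

True


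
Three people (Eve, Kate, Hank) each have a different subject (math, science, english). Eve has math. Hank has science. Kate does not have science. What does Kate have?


From clues:
  Hank → science
  Eve → math
By elimination, Kate gets the remaining.

english


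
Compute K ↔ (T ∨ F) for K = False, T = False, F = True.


K = False, T = False, F = True
Step 1: T ∨ F = False OR True = True
Step 2: K ↔ (True): true when both sides have same truth value.
Result: False ↔ True = False

False


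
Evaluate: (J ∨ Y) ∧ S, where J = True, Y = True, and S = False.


J = True, Y = True, S = False
Step 1: J ∨ Y = True OR True = True
Step 2: True ∧ S = True AND False = False
OR is true when at least one operand is true; AND requires both.

False


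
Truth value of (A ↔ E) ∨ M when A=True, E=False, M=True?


A = True, E = False, M = True
Expression: (A ↔ E) ∨ M
Step 1: A ↔ E = (True iff False) (true when values match) = False
Step 2: (False) ∨ M = False OR True = True

True


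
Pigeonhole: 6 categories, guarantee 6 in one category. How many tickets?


Pigeonhole: to guarantee k in one of n categories, need (k-1)×n + 1.
k = 6, n = 6
Minimum = (6-1) × 6 + 1 = 5 × 6 + 1

31


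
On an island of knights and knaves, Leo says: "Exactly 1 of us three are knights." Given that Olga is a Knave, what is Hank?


Leo claims exactly 1 knights among Leo, Olga, Hank.
Given: Olga is a Knave.

Case 1: Leo is a Knight (tells truth)
  Then exactly 1 of the three are knights.
  Counting Leo, Olga: 1 knight(s) so far. Need 0 more → Hank = Knave.
Case 2: Leo is a Knave (lies)
  Then the count is NOT 1.
  If Hank = Knight, count = 1 = 1 → claim would be true, contradicts lie.
  If Hank = Knave, count = 0 ≠ 1 → lie confirmed ✓

Hank is a Knave.

Knave


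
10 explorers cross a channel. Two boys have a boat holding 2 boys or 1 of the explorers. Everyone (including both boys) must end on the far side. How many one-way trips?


Per crossing of one of the explorers: boys→, one←, one of the explorers→, one← = 4 trips
10 × 4 = 40, + 1 final boys→ = 41
Minimum trips = 41

41


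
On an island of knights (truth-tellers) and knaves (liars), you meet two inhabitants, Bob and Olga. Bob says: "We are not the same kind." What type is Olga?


Bob says: "We are not the same kind."
Case 1: Bob is a Knight (truth-teller)
  Statement is true → they ARE different → Olga is a Knave
Case 2: Bob is a Knave (liar)
  Statement is false → they are NOT different → Olga is a Knave
In both cases, Olga is a Knave.

Knave


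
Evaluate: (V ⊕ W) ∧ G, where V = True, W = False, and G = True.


V = True, W = False, G = True
Step 1: V ⊕ W = True XOR False = True
Step 2: True ∧ G = True AND True = True
XOR true when exactly one of V,W is true; then AND with G.

True


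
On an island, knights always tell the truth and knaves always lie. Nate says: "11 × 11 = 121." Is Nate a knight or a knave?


Statement: "11 × 11 = 121."
Actual: 11 × 11 = 121
Claimed: 121
Statement is TRUE → Nate tells the truth → Knight

Knight


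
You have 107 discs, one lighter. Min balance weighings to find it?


Each weighing has 3 outcomes (left heavy / balance / right heavy), so k weighings distinguish at most 3^k cases; splitting into three near-equal groups achieves this.
Need 3^k ≥ 107: 3^4 = 81 < 107 ≤ 3^5 = 243
k = ⌈log₃(107)⌉ = 5

5


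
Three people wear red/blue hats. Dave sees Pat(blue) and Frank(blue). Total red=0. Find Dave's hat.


Total red = 0, seen red = 0
Own red = 0 - 0 = 0
Dave's hat is blue.

blue


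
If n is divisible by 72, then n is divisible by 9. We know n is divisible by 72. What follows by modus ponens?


Modus ponens: P → Q, P ⊢ Q
P: n is divisible by 72
Q: n is divisible by 9
We have P → Q and P is true.
By modus ponens, Q must be true.

n is divisible by 9


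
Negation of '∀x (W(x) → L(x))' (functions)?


Original: ∀x (W(x) → L(x))
Rule: ¬∀→∃, ¬∃→∀, negate predicate.
Negation: ∃x (W(x) ∧ ¬L(x))

∃x (W(x) ∧ ¬L(x))


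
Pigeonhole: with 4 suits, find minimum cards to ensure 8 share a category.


Pigeonhole: to guarantee k in one of n categories, need (k-1)×n + 1.
k = 8, n = 4
Minimum = (8-1) × 4 + 1 = 7 × 4 + 1

29


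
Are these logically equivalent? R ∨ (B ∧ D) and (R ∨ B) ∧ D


Expression 1: R ∨ (B ∧ D)
Expression 2: (R ∨ B) ∧ D
Truth table (R B D | Expr1 Expr2):
  T T T |   T     T
  T T F |   T     F   ← differ
  T F T |   T     T
  T F F |   T     F   ← differ
  F T T |   T     T
  F T F |   F     F
  F F T |   F     F
  F F F |   F     F
Counterexample: R=T, B=T, D=F gives Expr1 = T but Expr2 = F, so the expressions are NOT logically equivalent.

No


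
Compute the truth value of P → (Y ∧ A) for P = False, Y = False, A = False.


P = False, Y = False, A = False
Step 1: Y ∧ A = False AND False = False
Step 2: P → (False): false only when P=True and consequent=False.
Result: True

True


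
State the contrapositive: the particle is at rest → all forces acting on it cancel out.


Original: If the particle is at rest, then all forces acting on it cancel out
Contrapositive: If ¬Q, then ¬P
Negate Q: not (all forces acting on it cancel out)
Negate P: not (the particle is at rest)

If not (all forces acting on it cancel out), then not (the particle is at rest).


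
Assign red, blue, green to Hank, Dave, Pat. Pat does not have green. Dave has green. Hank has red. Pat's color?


From clues:
  Hank → red
  Dave → green
By elimination, Pat gets the remaining.

blue


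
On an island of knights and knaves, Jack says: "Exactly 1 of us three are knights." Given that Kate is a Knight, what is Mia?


Jack claims exactly 1 knights among Jack, Kate, Mia.
Given: Kate is a Knight.

Case 1: Jack is a Knight (tells truth)
  Then exactly 1 of the three are knights.
  Counting Jack, Kate: 2 knight(s) so far. Need -1 more → impossible.
Case 2: Jack is a Knave (lies)
  Then the count is NOT 1.
  If Mia = Knave, count = 1 = 1 → claim would be true, contradicts lie.
  If Mia = Knight, count = 2 ≠ 1 → lie confirmed ✓

Mia is a Knight.

Knight


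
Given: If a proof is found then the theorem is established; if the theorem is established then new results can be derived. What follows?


Hypothetical syllogism: P → Q, Q → R ⊢ P → R
Premise 1: a proof is found → the theorem is established
Premise 2: the theorem is established → new results can be derived
Chain the implications: the middle term (the theorem is established) links the two.
Conclusion: If a proof is found, then new results can be derived.

If a proof is found, then new results can be derived.


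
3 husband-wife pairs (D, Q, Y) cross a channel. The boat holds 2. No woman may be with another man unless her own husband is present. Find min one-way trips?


Label couples D, Q, Y (H = husband, W = wife).
Counting alone: 6 people, the boat carries 2 and someone must bring it back, so each round trip nets at most +1 on the far side until the last crossing → at least 9 trips. The jealousy constraint makes 9 impossible; the shortest valid schedule has 11:
1. WD+WQ →  (far: WD,WQ; near: HD,HQ,HY,WY)
2. WD ←       (far: WQ; near: HD,HQ,HY,WD,WY)
3. WD+WY →  (far: WD,WQ,WY; near: HD,HQ,HY)
4. WD ←       (far: WQ,WY; near: HD,HQ,HY,WD)
5. HQ+HY →  (far: HQ,WQ,HY,WY; near: HD,WD)
6. HQ+WQ ←  (far: HY,WY; near: HD,WD,HQ,WQ)
7. HD+HQ →  (far: HD,HQ,HY,WY; near: WD,WQ)
8. WY ←       (far: HD,HQ,HY; near: WD,WQ,WY)
9. WD+WQ →  (far: HD,WD,HQ,WQ,HY; near: WY)
10. HY ←      (far: HD,WD,HQ,WQ; near: HY,WY)
11. HY+WY → (far: all six; near: empty)
In every state each wife is either with her husband or with no other man.
Minimum trips = 11

11


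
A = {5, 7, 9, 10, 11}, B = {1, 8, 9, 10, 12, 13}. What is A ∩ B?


A = {5, 7, 9, 10, 11}
B = {1, 8, 9, 10, 12, 13}
Operation: intersection
Elements in both: 9, 10

{9, 10}


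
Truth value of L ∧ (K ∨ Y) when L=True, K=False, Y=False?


L = True, K = False, Y = False
Expression: L ∧ (K ∨ Y)
Step 1: K ∨ Y = False OR False = False
Step 2: L ∧ (False) = True AND False = False

False


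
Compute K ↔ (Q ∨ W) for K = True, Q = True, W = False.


K = True, Q = True, W = False
Step 1: Q ∨ W = True OR False = True
Step 2: K ↔ (True): true when both sides have same truth value.
Result: True ↔ True = True

True


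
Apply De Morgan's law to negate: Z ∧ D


De Morgan's law: ¬(P ∧ Q) ≡ ¬P ∨ ¬Q
¬(Z ∧ D) = ¬Z ∨ ¬D

¬Z ∨ ¬D


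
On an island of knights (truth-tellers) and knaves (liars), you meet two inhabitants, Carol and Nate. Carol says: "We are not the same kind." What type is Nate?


Carol says: "We are not the same kind."
Case 1: Carol is a Knight (truth-teller)
  Statement is true → they ARE different → Nate is a Knave
Case 2: Carol is a Knave (liar)
  Statement is false → they are NOT different → Nate is a Knave
In both cases, Nate is a Knave.

Knave


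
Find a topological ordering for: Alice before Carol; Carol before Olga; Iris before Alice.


Constraints: Alice before Carol; Carol before Olga; Iris before Alice
Method: repeatedly schedule the remaining task that has no remaining task required before it.
  Step 1: remaining {Olga, Carol, Alice, Iris}; every task except Iris still has a predecessor pending → schedule Iris.
  Step 2: remaining {Olga, Carol, Alice}; every task except Alice still has a predecessor pending → schedule Alice.
  Step 3: remaining {Olga, Carol}; every task except Carol still has a predecessor pending → schedule Carol.
  Step 4: only Olga remains → schedule Olga.
Resulting order:

Iris → Alice → Carol → Olga


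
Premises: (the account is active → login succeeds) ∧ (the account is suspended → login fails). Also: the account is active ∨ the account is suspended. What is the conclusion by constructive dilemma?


Constructive dilemma: (P → Q) ∧ (R → S), P ∨ R ⊢ Q ∨ S
Premise 1: the account is active → login succeeds
Premise 2: the account is suspended → login fails
Premise 3: the account is active ∨ the account is suspended
Case 1: Assuming the account is active, then by Premise 1, login succeeds.
Case 2: Assuming the account is suspended, then by Premise 2, login fails.
Since one of the account is active or the account is suspended must hold, we get login succeeds or login fails.

Login succeeds or login fails.


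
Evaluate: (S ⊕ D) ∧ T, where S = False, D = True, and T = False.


S = False, D = True, T = False
Step 1: S ⊕ D = False XOR True = True
Step 2: True ∧ T = True AND False = False
XOR true when exactly one of S,D is true; then AND with T.

False


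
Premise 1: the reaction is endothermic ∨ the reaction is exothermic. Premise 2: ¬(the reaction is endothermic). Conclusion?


Disjunctive syllogism: P ∨ Q, ¬P ⊢ Q
Disjunction: the reaction is endothermic ∨ the reaction is exothermic
We know it is not the case that the reaction is endothermic.
By disjunctive syllogism, the other disjunct must be true.

The reaction is exothermic


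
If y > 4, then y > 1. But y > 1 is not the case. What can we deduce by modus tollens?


Modus tollens: P → Q, ¬Q ⊢ ¬P
P: y > 4
Q: y > 1
We have P → Q and Q is false.
By modus tollens, P must be false.

It is not the case that y > 4


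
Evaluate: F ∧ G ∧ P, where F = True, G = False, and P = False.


F = True, G = False, P = False
Step 1: F ∧ G = True AND False = False
Step 2: (False) ∧ P = (False) AND False = False
AND is true only when ALL operands are true.

False


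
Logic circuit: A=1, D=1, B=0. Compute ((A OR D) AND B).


A OR D = 1|1 = 1
1 AND 0 = 0

0


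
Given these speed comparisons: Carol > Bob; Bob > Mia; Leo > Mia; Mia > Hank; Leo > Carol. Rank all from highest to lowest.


Constraints: Carol > Bob; Bob > Mia; Leo > Mia; Mia > Hank; Leo > Carol
Method: at each step, the next-highest is the one remaining person who never appears on the smaller side of a constraint between remaining people.
  Step 1: remaining {Hank, Leo, Carol, Mia, Bob}; on the smaller side: {Hank, Carol, Mia, Bob} → Leo is next (Leo > Mia; Leo > Carol).
  Step 2: remaining {Hank, Carol, Mia, Bob}; on the smaller side: {Hank, Mia, Bob} → Carol is next (Carol > Bob).
  Step 3: remaining {Hank, Mia, Bob}; on the smaller side: {Hank, Mia} → Bob is next (Bob > Mia).
  Step 4: remaining {Hank, Mia}; on the smaller side: {Hank} → Mia is next (Mia > Hank).
  Step 5: only Hank remains → lowest.
Final ranking (highest to lowest):

Leo > Carol > Bob > Mia > Hank


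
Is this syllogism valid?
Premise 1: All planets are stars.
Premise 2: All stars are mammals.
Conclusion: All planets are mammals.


Premise 1: All planets are stars.
Premise 2: All stars are mammals.
Conclusion: All planets are mammals.
Barbara syllogism (AAA-1): All A are B, All B are C → All A are C.
Middle term (stars) distributed in premise 2.

Valid


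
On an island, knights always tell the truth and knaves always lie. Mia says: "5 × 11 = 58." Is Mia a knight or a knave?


Statement: "5 × 11 = 58."
Actual: 5 × 11 = 55
Claimed: 58
Statement is FALSE → Mia lies → Knave

Knave


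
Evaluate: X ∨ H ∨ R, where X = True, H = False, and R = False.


X = True, H = False, R = False
Step 1: X ∨ H = True OR False = True
Step 2: True ∨ R = True OR False = True
OR is true when at least one operand is true.

True


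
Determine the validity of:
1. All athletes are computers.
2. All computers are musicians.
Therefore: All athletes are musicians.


Premise 1: All athletes are computers.
Premise 2: All computers are musicians.
Conclusion: All athletes are musicians.
Barbara syllogism (AAA-1): All A are B, All B are C → All A are C.
Middle term (computers) distributed in premise 2.

Valid


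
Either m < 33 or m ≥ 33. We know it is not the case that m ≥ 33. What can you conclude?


Disjunctive syllogism: P ∨ Q, ¬P ⊢ Q
Disjunction: m < 33 ∨ m ≥ 33
We know it is not the case that m ≥ 33.
By disjunctive syllogism, the other disjunct must be true.

m < 33


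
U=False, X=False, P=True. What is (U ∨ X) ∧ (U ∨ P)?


U = False, X = False, P = True
Expression: (U ∨ X) ∧ (U ∨ P)
Step 1: U ∨ X = False OR False = False
Step 2: U ∨ P = False OR True = True
Step 3: (False) ∧ (True) = False AND True = False

False


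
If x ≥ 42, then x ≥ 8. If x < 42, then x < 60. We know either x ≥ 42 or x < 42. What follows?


Constructive dilemma: (P → Q) ∧ (R → S), P ∨ R ⊢ Q ∨ S
Premise 1: x ≥ 42 → x ≥ 8
Premise 2: x < 42 → x < 60
Premise 3: x ≥ 42 ∨ x < 42
Case 1: Assuming x ≥ 42, then by Premise 1, x ≥ 8.
Case 2: Assuming x < 42, then by Premise 2, x < 60.
Since one of x ≥ 42 or x < 42 must hold, we get x ≥ 8 or x < 60.

x ≥ 8 or x < 60.


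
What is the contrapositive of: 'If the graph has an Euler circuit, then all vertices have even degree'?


Original: If the graph has an Euler circuit, then all vertices have even degree
Contrapositive: If ¬Q, then ¬P
Negate Q: not (all vertices have even degree)
Negate P: not (the graph has an Euler circuit)

If not (all vertices have even degree), then not (the graph has an Euler circuit).


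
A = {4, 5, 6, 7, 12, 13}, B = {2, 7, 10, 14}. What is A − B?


A = {4, 5, 6, 7, 12, 13}
B = {2, 7, 10, 14}
Operation: difference A − B
In A but not B: 4, 5, 6, 12, 13

{4, 5, 6, 12, 13}


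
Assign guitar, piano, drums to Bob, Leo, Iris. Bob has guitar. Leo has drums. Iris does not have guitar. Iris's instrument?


From clues:
  Leo → drums
  Bob → guitar
By elimination, Iris gets the remaining.

piano


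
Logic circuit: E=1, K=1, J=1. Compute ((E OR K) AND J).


E OR K = 1|1 = 1
1 AND 1 = 1

1


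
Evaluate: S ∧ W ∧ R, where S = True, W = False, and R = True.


S = True, W = False, R = True
Step 1: S ∧ W = True AND False = False
Step 2: (False) ∧ R = (False) AND True = False
AND is true only when ALL operands are true.

False


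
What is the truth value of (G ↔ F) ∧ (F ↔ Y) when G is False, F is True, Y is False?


G = False, F = True, Y = False
Step 1: G ↔ F is true when G and F have the same value. Result: False
Step 2: F ↔ Y is true when F and Y have the same value. Result: False
Step 3: False ∧ False = False

False


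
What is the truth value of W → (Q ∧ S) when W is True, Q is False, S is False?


W = True, Q = False, S = False
Step 1: Q ∧ S = False AND False = False
Step 2: W → (False): false only when W=True and consequent=False.
Result: False

False


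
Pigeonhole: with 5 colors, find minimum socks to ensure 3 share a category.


Pigeonhole: to guarantee k in one of n categories, need (k-1)×n + 1.
k = 3, n = 5
Minimum = (3-1) × 5 + 1 = 2 × 5 + 1

11


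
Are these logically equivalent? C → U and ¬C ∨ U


Expression 1: C → U
Expression 2: ¬C ∨ U
Truth table (C U | Expr1 Expr2):
  T T |   T     T
  T F |   F     F
  F T |   T     T
  F F |   T     T
All 4 rows agree, so the expressions are logically equivalent.

Yes


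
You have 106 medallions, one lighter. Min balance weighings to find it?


Each weighing has 3 outcomes (left heavy / balance / right heavy), so k weighings distinguish at most 3^k cases; splitting into three near-equal groups achieves this.
Need 3^k ≥ 106: 3^4 = 81 < 106 ≤ 3^5 = 243
k = ⌈log₃(106)⌉ = 5

5


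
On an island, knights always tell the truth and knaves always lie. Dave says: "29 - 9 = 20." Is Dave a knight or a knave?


Statement: "29 - 9 = 20."
Actual: 29 - 9 = 20
Claimed: 20
Statement is TRUE → Dave tells the truth → Knight

Knight


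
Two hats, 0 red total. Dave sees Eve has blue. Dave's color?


Total red = 0, Eve = blue
Red accounted for: 0
Remaining for Dave: 0
Dave's hat is blue.

blue


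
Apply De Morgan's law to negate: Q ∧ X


De Morgan's law: ¬(P ∧ Q) ≡ ¬P ∨ ¬Q
¬(Q ∧ X) = ¬Q ∨ ¬X

¬Q ∨ ¬X


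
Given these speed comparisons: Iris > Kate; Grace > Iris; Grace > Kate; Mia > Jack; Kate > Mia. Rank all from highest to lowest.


Constraints: Iris > Kate; Grace > Iris; Grace > Kate; Mia > Jack; Kate > Mia
Method: at each step, the next-highest is the one remaining person who never appears on the smaller side of a constraint between remaining people.
  Step 1: remaining {Kate, Grace, Jack, Iris, Mia}; on the smaller side: {Kate, Jack, Iris, Mia} → Grace is next (Grace > Iris; Grace > Kate).
  Step 2: remaining {Kate, Jack, Iris, Mia}; on the smaller side: {Kate, Jack, Mia} → Iris is next (Iris > Kate).
  Step 3: remaining {Kate, Jack, Mia}; on the smaller side: {Jack, Mia} → Kate is next (Kate > Mia).
  Step 4: remaining {Jack, Mia}; on the smaller side: {Jack} → Mia is next (Mia > Jack).
  Step 5: only Jack remains → lowest.
Final ranking (highest to lowest):

Grace > Iris > Kate > Mia > Jack


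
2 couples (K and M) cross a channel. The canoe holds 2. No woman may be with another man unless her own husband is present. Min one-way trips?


Label couples K and M.
1. WK+WM → (far: WK,WM; near: HK,HM)
2. WK ←   (far: WM; near: HK,HM,WK)
3. HK+HM → (far: HK,HM,WM; near: WK)
4. HK ←   (far: HM,WM; near: HK,WK)  — HK returns, since WK is alone on near bank
5. HK+WK → (far: all four; near: empty)
Every state respects the constraint.
Minimum trips = 5

5


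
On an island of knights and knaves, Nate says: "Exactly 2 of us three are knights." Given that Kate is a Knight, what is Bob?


Nate claims exactly 2 knights among Nate, Kate, Bob.
Given: Kate is a Knight.

Case 1: Nate is a Knight (tells truth)
  Then exactly 2 of the three are knights.
  Counting Nate, Kate: 2 knight(s) so far. Need 0 more → Bob = Knave.
Case 2: Nate is a Knave (lies)
  Then the count is NOT 2.
  If Bob = Knight, count = 2 = 2 → claim would be true, contradicts lie.
  If Bob = Knave, count = 1 ≠ 2 → lie confirmed ✓

Bob is a Knave.

Knave


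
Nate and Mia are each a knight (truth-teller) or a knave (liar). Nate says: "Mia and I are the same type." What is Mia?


Nate says: "Mia and I are the same type."
Case 1: Nate is a Knight (truth-teller)
  Statement is true → they ARE the same → Mia is also a Knight
Case 2: Nate is a Knave (liar)
  Statement is false → they are NOT the same → Mia is a Knight
In both cases, Mia is a Knight.

Knight


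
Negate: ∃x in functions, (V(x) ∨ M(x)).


Original: ∃x (V(x) ∨ M(x))
Rule: ¬∀→∃, ¬∃→∀, negate predicate.
Negation: ∀x (¬V(x) ∧ ¬M(x))

∀x (¬V(x) ∧ ¬M(x))


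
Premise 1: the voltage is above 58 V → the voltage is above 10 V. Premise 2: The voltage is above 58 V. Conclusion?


Modus ponens: P → Q, P ⊢ Q
P: the voltage is above 58 V
Q: the voltage is above 10 V
We have P → Q and P is true.
By modus ponens, Q must be true.

The voltage is above 10 V


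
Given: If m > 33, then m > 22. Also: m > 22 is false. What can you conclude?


Modus tollens: P → Q, ¬Q ⊢ ¬P
P: m > 33
Q: m > 22
We have P → Q and Q is false.
By modus tollens, P must be false.

It is not the case that m > 33


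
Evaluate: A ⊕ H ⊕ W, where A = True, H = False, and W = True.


A = True, H = False, W = True
Step 1: A ⊕ H = True XOR False = True
Step 2: True ⊕ W = True XOR True = False
XOR is true when an odd number of operands are true.

False


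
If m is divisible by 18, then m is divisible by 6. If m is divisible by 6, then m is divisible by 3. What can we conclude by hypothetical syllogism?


Hypothetical syllogism: P → Q, Q → R ⊢ P → R
Premise 1: m is divisible by 18 → m is divisible by 6
Premise 2: m is divisible by 6 → m is divisible by 3
Chain the implications: the middle term (m is divisible by 6) links the two.
Conclusion: If m is divisible by 18, then m is divisible by 3.

If m is divisible by 18, then m is divisible by 3.


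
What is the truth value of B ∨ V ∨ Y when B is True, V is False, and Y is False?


B = True, V = False, Y = False
Step 1: B ∨ V = True OR False = True
Step 2: True ∨ Y = True OR False = True
OR is true when at least one operand is true.

True


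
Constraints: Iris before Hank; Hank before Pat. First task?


Constraints: Iris before Hank; Hank before Pat
The first task can have nothing scheduled before it, so it must never appear on the right of a 'before'.
Tasks appearing after some 'before': Hank, Pat.
The only task not in that list is Iris → it is first.

Iris


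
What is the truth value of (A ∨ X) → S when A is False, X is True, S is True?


A = False, X = True, S = True
Step 1: A ∨ X = False OR True = True
Step 2: (True) → S: false only when antecedent=True and S=False.
Result: True

True


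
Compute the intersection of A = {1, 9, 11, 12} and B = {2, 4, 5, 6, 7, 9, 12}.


A = {1, 9, 11, 12}
B = {2, 4, 5, 6, 7, 9, 12}
Operation: intersection
Elements in both: 9, 12

{9, 12}


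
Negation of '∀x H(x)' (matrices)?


Original: ∀x H(x)
Rule: ¬∀→∃, ¬∃→∀, negate predicate.
Negation: ∃x ¬H(x)

∃x ¬H(x)


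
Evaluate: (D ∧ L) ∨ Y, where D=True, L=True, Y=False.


D = True, L = True, Y = False
Expression: (D ∧ L) ∨ Y
Step 1: D ∧ L = True AND True = True
Step 2: (True) ∨ Y = True OR False = True

True


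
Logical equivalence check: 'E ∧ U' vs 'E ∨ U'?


Expression 1: E ∧ U
Expression 2: E ∨ U
Truth table (E U | Expr1 Expr2):
  T T |   T     T
  T F |   F     T   ← differ
  F T |   F     T   ← differ
  F F |   F     F
Counterexample: E=T, U=F gives Expr1 = F but Expr2 = T, so the expressions are NOT logically equivalent.

No


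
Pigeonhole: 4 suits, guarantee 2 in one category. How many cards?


Pigeonhole: to guarantee k in one of n categories, need (k-1)×n + 1.
k = 2, n = 4
Minimum = (2-1) × 4 + 1 = 1 × 4 + 1

5


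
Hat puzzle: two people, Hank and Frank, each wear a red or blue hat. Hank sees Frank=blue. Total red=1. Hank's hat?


Total red = 1, Frank = blue
Red accounted for: 0
Remaining for Hank: 1
Hank's hat is red.

red


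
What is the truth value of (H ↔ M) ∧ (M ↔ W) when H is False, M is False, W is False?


H = False, M = False, W = False
Step 1: H ↔ M is true when H and M have the same value. Result: True
Step 2: M ↔ W is true when M and W have the same value. Result: True
Step 3: True ∧ True = True

True


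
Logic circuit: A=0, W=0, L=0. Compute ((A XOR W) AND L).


A XOR W = 0^0 = 0
0 AND 0 = 0

0


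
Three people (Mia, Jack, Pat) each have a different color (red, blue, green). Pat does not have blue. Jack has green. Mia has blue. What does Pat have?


From clues:
  Mia → blue
  Jack → green
By elimination, Pat gets the remaining.

red


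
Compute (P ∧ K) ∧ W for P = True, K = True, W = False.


P = True, K = True, W = False
Step 1: P ∧ K = True AND True = True
Step 2: True ∧ W = True AND False = False
AND is true only when ALL operands are true.

False


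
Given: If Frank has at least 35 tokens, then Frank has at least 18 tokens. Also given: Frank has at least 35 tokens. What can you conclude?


Modus ponens: P → Q, P ⊢ Q
P: Frank has at least 35 tokens
Q: Frank has at least 18 tokens
We have P → Q and P is true.
By modus ponens, Q must be true.

Frank has at least 18 tokens


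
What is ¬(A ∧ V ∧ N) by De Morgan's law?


De Morgan's law: ¬(P ∧ Q ∧ R) ≡ ¬P ∨ ¬Q ∨ ¬R
¬(A ∧ V ∧ N) = ¬A ∨ ¬V ∨ ¬N

¬A ∨ ¬V ∨ ¬N


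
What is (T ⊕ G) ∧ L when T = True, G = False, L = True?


T = True, G = False, L = True
Step 1: T ⊕ G = True XOR False = True
Step 2: True ∧ L = True AND True = True
XOR true when exactly one of T,G is true; then AND with L.

True


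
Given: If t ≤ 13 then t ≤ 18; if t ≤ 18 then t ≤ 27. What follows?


Hypothetical syllogism: P → Q, Q → R ⊢ P → R
Premise 1: t ≤ 13 → t ≤ 18
Premise 2: t ≤ 18 → t ≤ 27
Chain the implications: the middle term (t ≤ 18) links the two.
Conclusion: If t ≤ 13, then t ≤ 27.

If t ≤ 13, then t ≤ 27.


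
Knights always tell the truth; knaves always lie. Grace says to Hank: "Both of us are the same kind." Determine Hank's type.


Grace says: "Both of us are the same kind."
Case 1: Grace is a Knight (truth-teller)
  Statement is true → they ARE the same → Hank is also a Knight
Case 2: Grace is a Knave (liar)
  Statement is false → they are NOT the same → Hank is a Knight
In both cases, Hank is a Knight.

Knight


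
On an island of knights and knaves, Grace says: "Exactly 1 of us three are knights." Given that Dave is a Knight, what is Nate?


Grace claims exactly 1 knights among Grace, Dave, Nate.
Given: Dave is a Knight.

Case 1: Grace is a Knight (tells truth)
  Then exactly 1 of the three are knights.
  Counting Grace, Dave: 2 knight(s) so far. Need -1 more → impossible.
Case 2: Grace is a Knave (lies)
  Then the count is NOT 1.
  If Nate = Knave, count = 1 = 1 → claim would be true, contradicts lie.
  If Nate = Knight, count = 2 ≠ 1 → lie confirmed ✓

Nate is a Knight.

Knight


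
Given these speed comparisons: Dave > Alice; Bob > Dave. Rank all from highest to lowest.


Constraints: Dave > Alice; Bob > Dave
Method: at each step, the next-highest is the one remaining person who never appears on the smaller side of a constraint between remaining people.
  Step 1: remaining {Bob, Dave, Alice}; on the smaller side: {Dave, Alice} → Bob is next (Bob > Dave).
  Step 2: remaining {Dave, Alice}; on the smaller side: {Alice} → Dave is next (Dave > Alice).
  Step 3: only Alice remains → lowest.
Final ranking (highest to lowest):

Bob > Dave > Alice


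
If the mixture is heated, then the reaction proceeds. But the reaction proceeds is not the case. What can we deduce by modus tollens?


Modus tollens: P → Q, ¬Q ⊢ ¬P
P: the mixture is heated
Q: the reaction proceeds
We have P → Q and Q is false.
By modus tollens, P must be false.

It is not the case that the mixture is heated


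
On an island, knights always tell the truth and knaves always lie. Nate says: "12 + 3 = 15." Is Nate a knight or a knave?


Statement: "12 + 3 = 15."
Actual: 12 + 3 = 15
Claimed: 15
Statement is TRUE → Nate tells the truth → Knight

Knight


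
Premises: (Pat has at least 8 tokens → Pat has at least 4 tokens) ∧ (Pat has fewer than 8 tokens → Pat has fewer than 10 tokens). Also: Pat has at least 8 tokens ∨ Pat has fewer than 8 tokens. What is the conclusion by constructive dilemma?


Constructive dilemma: (P → Q) ∧ (R → S), P ∨ R ⊢ Q ∨ S
Premise 1: Pat has at least 8 tokens → Pat has at least 4 tokens
Premise 2: Pat has fewer than 8 tokens → Pat has fewer than 10 tokens
Premise 3: Pat has at least 8 tokens ∨ Pat has fewer than 8 tokens
Case 1: Assuming Pat has at least 8 tokens, then by Premise 1, Pat has at least 4 tokens.
Case 2: Assuming Pat has fewer than 8 tokens, then by Premise 2, Pat has fewer than 10 tokens.
Since one of Pat has at least 8 tokens or Pat has fewer than 8 tokens must hold, we get Pat has at least 4 tokens or Pat has fewer than 10 tokens.

Pat has at least 4 tokens or Pat has fewer than 10 tokens.


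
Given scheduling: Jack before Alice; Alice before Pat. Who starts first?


Constraints: Jack before Alice; Alice before Pat
The first task can have nothing scheduled before it, so it must never appear on the right of a 'before'.
Tasks appearing after some 'before': Alice, Pat.
The only task not in that list is Jack → it is first.

Jack


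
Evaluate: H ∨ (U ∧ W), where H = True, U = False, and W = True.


H = True, U = False, W = True
Step 1: U ∧ W = False AND True = False
Step 2: H ∨ False = True OR False = True
AND evaluated first (higher precedence); then OR applied.

True


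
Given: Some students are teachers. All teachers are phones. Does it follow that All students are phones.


Premise 1: Some students are teachers.
Premise 2: All teachers are phones.
Conclusion: All students are phones.
Fallacy: illicit minor. The minor term (students) is distributed in the conclusion ('All students ...') but undistributed in its premise ('Some students are teachers' doesn't cover all students).
Only 'Some students are phones' follows, not 'All'.

Invalid


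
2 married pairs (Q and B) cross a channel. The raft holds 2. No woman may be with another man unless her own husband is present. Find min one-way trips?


Label couples Q and B.
1. WQ+WB → (far: WQ,WB; near: HQ,HB)
2. WQ ←   (far: WB; near: HQ,HB,WQ)
3. HQ+HB → (far: HQ,HB,WB; near: WQ)
4. HQ ←   (far: HB,WB; near: HQ,WQ)  — HQ returns, since WQ is alone on near bank
5. HQ+WQ → (far: all four; near: empty)
Every state respects the constraint.
Minimum trips = 5

5


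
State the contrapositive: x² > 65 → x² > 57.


Original: If x² > 65, then x² > 57
Contrapositive: If ¬Q, then ¬P
Negate Q: not (x² > 57)
Negate P: not (x² > 65)

If not (x² > 57), then not (x² > 65).


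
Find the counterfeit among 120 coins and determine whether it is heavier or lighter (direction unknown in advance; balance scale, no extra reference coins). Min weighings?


Let n = 120. 240 possibilities (n coins × lighter/heavier); each weighing has 3 outcomes.
Bound for k weighings: say the first weighing puts j coins on each pan. If it tips, the 2j weighed coins remain suspects (each with a known direction) and k-1 weighings give 3^(k-1) outcomes; 3^(k-1) is odd, so 2j ≤ 3^(k-1) - 1. If it balances, the n - 2j unweighed coins remain with direction unknown: 2(n - 2j) ≤ 3^(k-1) - 1 by the same parity argument. Adding, n ≤ (3^(k-1) - 1) + (3^(k-1) - 1)/2 = (3^k - 3)/2, and the classical three-group strategy achieves this (3 coins in 2 weighings, 12 in 3, 39 in 4, 120 in 5).
So we need the smallest k with (3^k - 3)/2 ≥ 120.
k = 4: (3^4 - 3)/2 = 39 < 120 ✗
k = 5: (3^5 - 3)/2 = 120 ≥ 120 ✓

5


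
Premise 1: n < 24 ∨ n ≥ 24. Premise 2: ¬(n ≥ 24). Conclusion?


Disjunctive syllogism: P ∨ Q, ¬P ⊢ Q
Disjunction: n < 24 ∨ n ≥ 24
We know it is not the case that n ≥ 24.
By disjunctive syllogism, the other disjunct must be true.

n < 24


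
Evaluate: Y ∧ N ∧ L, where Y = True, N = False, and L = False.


Y = True, N = False, L = False
Step 1: Y ∧ N = True AND False = False
Step 2: (False) ∧ L = (False) AND False = False
AND is true only when ALL operands are true.

False


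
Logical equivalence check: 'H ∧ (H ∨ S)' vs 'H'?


Expression 1: H ∧ (H ∨ S)
Expression 2: H
Truth table (H S | Expr1 Expr2):
  T T |   T     T
  T F |   T     T
  F T |   F     F
  F F |   F     F
All 4 rows agree, so the expressions are logically equivalent.

Yes


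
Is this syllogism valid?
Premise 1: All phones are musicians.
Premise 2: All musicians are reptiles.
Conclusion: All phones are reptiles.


Premise 1: All phones are musicians.
Premise 2: All musicians are reptiles.
Conclusion: All phones are reptiles.
Barbara syllogism (AAA-1): All A are B, All B are C → All A are C.
Middle term (musicians) distributed in premise 2.

Valid


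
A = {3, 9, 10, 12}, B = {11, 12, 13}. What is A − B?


A = {3, 9, 10, 12}
B = {11, 12, 13}
Operation: difference A − B
In A but not B: 3, 9, 10

{3, 9, 10}


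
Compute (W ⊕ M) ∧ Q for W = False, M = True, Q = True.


W = False, M = True, Q = True
Step 1: W ⊕ M = False XOR True = True
Step 2: True ∧ Q = True AND True = True
XOR true when exactly one of W,M is true; then AND with Q.

True


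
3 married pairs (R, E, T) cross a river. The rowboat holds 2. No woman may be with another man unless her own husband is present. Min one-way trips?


Label couples R, E, T (H = husband, W = wife).
Counting alone: 6 people, the rowboat carries 2 and someone must bring it back, so each round trip nets at most +1 on the far side until the last crossing → at least 9 trips. The jealousy constraint makes 9 impossible; the shortest valid schedule has 11:
1. WR+WE →  (far: WR,WE; near: HR,HE,HT,WT)
2. WR ←       (far: WE; near: HR,HE,HT,WR,WT)
3. WR+WT →  (far: WR,WE,WT; near: HR,HE,HT)
4. WR ←       (far: WE,WT; near: HR,HE,HT,WR)
5. HE+HT →  (far: HE,WE,HT,WT; near: HR,WR)
6. HE+WE ←  (far: HT,WT; near: HR,WR,HE,WE)
7. HR+HE →  (far: HR,HE,HT,WT; near: WR,WE)
8. WT ←       (far: HR,HE,HT; near: WR,WE,WT)
9. WR+WE →  (far: HR,WR,HE,WE,HT; near: WT)
10. HT ←      (far: HR,WR,HE,WE; near: HT,WT)
11. HT+WT → (far: all six; near: empty)
In every state each wife is either with her husband or with no other man.
Minimum trips = 11

11


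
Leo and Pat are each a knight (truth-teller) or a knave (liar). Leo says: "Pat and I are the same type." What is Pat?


Leo says: "Pat and I are the same type."
Case 1: Leo is a Knight (truth-teller)
  Statement is true → they ARE the same → Pat is also a Knight
Case 2: Leo is a Knave (liar)
  Statement is false → they are NOT the same → Pat is a Knight
In both cases, Pat is a Knight.

Knight


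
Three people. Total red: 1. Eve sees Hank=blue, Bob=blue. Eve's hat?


Total red = 1, seen red = 0
Own red = 1 - 0 = 1
Eve's hat is red.

red


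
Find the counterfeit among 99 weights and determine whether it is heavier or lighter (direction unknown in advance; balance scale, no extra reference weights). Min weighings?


Let n = 99. 198 possibilities (n weights × lighter/heavier); each weighing has 3 outcomes.
Bound for k weighings: say the first weighing puts j weights on each pan. If it tips, the 2j weighed weights remain suspects (each with a known direction) and k-1 weighings give 3^(k-1) outcomes; 3^(k-1) is odd, so 2j ≤ 3^(k-1) - 1. If it balances, the n - 2j unweighed weights remain with direction unknown: 2(n - 2j) ≤ 3^(k-1) - 1 by the same parity argument. Adding, n ≤ (3^(k-1) - 1) + (3^(k-1) - 1)/2 = (3^k - 3)/2, and the classical three-group strategy achieves this (3 weights in 2 weighings, 12 in 3, 39 in 4, 120 in 5).
So we need the smallest k with (3^k - 3)/2 ≥ 99.
k = 4: (3^4 - 3)/2 = 39 < 99 ✗
k = 5: (3^5 - 3)/2 = 120 ≥ 99 ✓

5


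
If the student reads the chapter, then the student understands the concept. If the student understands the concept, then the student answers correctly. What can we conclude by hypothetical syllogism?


Hypothetical syllogism: P → Q, Q → R ⊢ P → R
Premise 1: the student reads the chapter → the student understands the concept
Premise 2: the student understands the concept → the student answers correctly
Chain the implications: the middle term (the student understands the concept) links the two.
Conclusion: If the student reads the chapter, then the student answers correctly.

If the student reads the chapter, then the student answers correctly.


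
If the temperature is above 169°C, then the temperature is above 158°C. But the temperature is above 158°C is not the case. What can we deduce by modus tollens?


Modus tollens: P → Q, ¬Q ⊢ ¬P
P: the temperature is above 169°C
Q: the temperature is above 158°C
We have P → Q and Q is false.
By modus tollens, P must be false.

It is not the case that the temperature is above 169°C


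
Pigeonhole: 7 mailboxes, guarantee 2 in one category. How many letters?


Pigeonhole: to guarantee k in one of n categories, need (k-1)×n + 1.
k = 2, n = 7
Minimum = (2-1) × 7 + 1 = 1 × 7 + 1

8


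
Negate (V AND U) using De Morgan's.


De Morgan's law: ¬(P ∧ Q) ≡ ¬P ∨ ¬Q
¬(V ∧ U) = ¬V ∨ ¬U

¬V ∨ ¬U


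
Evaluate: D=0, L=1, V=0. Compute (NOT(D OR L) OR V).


D OR L = 1
NOT(1) = 0
0 OR 0 = 0

0


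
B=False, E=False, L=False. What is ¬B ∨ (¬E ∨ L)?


B = False, E = False, L = False
Expression: ¬B ∨ (¬E ∨ L)
Step 1: ¬E = NOT False = True
Step 2: ¬E ∨ L = True OR False = True
Step 3: ¬B = NOT False = True
Step 4: (True) ∨ (True) = True OR True = True

True


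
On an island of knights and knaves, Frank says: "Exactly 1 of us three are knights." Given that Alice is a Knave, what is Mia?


Frank claims exactly 1 knights among Frank, Alice, Mia.
Given: Alice is a Knave.

Case 1: Frank is a Knight (tells truth)
  Then exactly 1 of the three are knights.
  Counting Frank, Alice: 1 knight(s) so far. Need 0 more → Mia = Knave.
Case 2: Frank is a Knave (lies)
  Then the count is NOT 1.
  If Mia = Knight, count = 1 = 1 → claim would be true, contradicts lie.
  If Mia = Knave, count = 0 ≠ 1 → lie confirmed ✓

Mia is a Knave.

Knave


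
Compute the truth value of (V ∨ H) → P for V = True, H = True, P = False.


V = True, H = True, P = False
Step 1: V ∨ H = True OR True = True
Step 2: (True) → P: false only when antecedent=True and P=False.
Result: False

False


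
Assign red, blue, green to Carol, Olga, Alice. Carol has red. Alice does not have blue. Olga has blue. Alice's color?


From clues:
  Carol → red
  Olga → blue
By elimination, Alice gets the remaining.

green
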